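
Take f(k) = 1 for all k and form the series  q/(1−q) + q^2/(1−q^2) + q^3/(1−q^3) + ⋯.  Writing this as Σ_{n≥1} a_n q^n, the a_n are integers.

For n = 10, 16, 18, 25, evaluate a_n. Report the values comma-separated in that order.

4, 5, 6, 3

q^10  k|10↦f(k): 10:1 5:1 2:1 1:1  a_10=4
q^16  k|16↦f(k): 16:1 8:1 4:1 2:1 1:1  a_16=5
n=18: 1·18 2·9 3·6 6·3 9·2 18·1  f→[1+1+1+1+1+1]=6
[q^25] f(1)=1,f(5)=1,f(25)=1 ⇒ 3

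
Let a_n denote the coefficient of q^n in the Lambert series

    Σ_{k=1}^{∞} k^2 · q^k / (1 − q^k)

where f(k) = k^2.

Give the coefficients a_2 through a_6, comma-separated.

5, 10, 21, 26, 50

d|2:{2,1}  Σf=4+1=5
q^3  k|3↦f(k): 1:1 3:9  a_3=10
[q^4] f(1)=1,f(2)=4,f(4)=16 ⇒ 21
d|5:{1,5}  Σf=1+25=26
q^6  k|6↦f(k): 1:1 2:4 3:9 6:36  a_6=50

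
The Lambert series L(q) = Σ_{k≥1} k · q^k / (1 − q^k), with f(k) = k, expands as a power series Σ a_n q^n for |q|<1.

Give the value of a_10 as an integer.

d|10:{10,5,2,1}  Σf=10+5+2+1=18

a_10 = 18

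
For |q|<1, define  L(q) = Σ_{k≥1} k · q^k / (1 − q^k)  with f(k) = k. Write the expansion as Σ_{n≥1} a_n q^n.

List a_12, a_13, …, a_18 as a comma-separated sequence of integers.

q^12  k|12↦f(k): 1:1 2:2 3:3 4:4 6:6 12:12  a_12=28
q^13  k|13↦f(k): 13:13 1:1  a_13=14
q^14  k|14↦f(k): 14:14 7:7 2:2 1:1  a_14=24
d|15:{15,5,3,1}  Σf=15+5+3+1=24
n=16: 1·16 2·8 4·4 8·2 16·1  f→[1+2+4+8+16]=31
n=17: 17·1 1·17  f→[17+1]=18
d|18:{1,2,3,6,9,18}  Σf=1+2+3+6+9+18=39

28, 14, 24, 24, 31, 18, 39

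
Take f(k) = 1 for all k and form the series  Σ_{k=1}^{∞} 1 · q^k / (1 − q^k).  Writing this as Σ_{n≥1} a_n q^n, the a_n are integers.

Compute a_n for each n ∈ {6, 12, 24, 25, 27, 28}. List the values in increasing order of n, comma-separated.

d|6:{1,2,3,6}  Σf=1+1+1+1=4
q^12  k|12↦f(k): 12:1 6:1 4:1 3:1 2:1 1:1  a_12=6
n=24: 1·24 2·12 3·8 4·6 6·4 8·3 12·2 24·1  f→[1+1+1+1+1+1+1+1]=8
d|25:{25,5,1}  Σf=1+1+1=3
n=27: 27·1 9·3 3·9 1·27  f→[1+1+1+1]=4
[q^28] f(28)=1,f(14)=1,f(7)=1,f(4)=1,f(2)=1,f(1)=1 ⇒ 6

4, 6, 8, 3, 4, 6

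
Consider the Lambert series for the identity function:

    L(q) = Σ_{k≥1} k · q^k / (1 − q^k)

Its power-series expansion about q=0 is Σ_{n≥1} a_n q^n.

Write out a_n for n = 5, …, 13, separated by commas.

6, 12, 8, 15, 13, 18, 12, 28, 14

n=5: 1·5 5·1  f→[1+5]=6
n=6: 6·1 3·2 2·3 1·6  f→[6+3+2+1]=12
q^7  k|7↦f(k): 7:7 1:1  a_7=8
[q^8] f(8)=8,f(4)=4,f(2)=2,f(1)=1 ⇒ 15
n=9: 9·1 3·3 1·9  f→[9+3+1]=13
d|10:{10,5,2,1}  Σf=10+5+2+1=18
q^11  k|11↦f(k): 1:1 11:11  a_11=12
[q^12] f(12)=12,f(6)=6,f(4)=4,f(3)=3,f(2)=2,f(1)=1 ⇒ 28
d|13:{13,1}  Σf=13+1=14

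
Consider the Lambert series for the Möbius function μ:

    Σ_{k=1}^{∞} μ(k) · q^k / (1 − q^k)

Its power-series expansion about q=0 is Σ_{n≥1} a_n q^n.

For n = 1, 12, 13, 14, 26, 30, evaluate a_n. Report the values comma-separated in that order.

[q^1] μ(1)=1 ⇒ 1
n=12: 12·1 6·2 4·3 3·4 2·6 1·12  μ→[0+1+0+(-1)+(-1)+1]=0
[q^13] μ(1)=1,μ(13)=-1 ⇒ 0
d|14:{1,2,7,14}  Σμ=1+(-1)+(-1)+1=0
[q^26] μ(26)=1,μ(13)=-1,μ(2)=-1,μ(1)=1 ⇒ 0
q^30  k|30↦μ(k): 1:1 2:-1 3:-1 5:-1 6:1 10:1 15:1 30:-1  a_30=0

1, 0, 0, 0, 0, 0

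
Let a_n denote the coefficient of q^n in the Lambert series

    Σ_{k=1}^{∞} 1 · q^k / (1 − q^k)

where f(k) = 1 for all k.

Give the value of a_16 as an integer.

a_16 = 5

q^16  k|16↦f(k): 16:1 8:1 4:1 2:1 1:1  a_16=5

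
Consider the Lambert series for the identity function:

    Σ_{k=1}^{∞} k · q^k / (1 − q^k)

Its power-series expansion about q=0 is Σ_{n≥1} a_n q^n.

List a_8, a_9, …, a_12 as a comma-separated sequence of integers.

15, 13, 18, 12, 28

n=8: 1·8 2·4 4·2 8·1  f→[1+2+4+8]=15
n=9: 1·9 3·3 9·1  f→[1+3+9]=13
q^10  k|10↦f(k): 1:1 2:2 5:5 10:10  a_10=18
d|11:{11,1}  Σf=11+1=12
n=12: 12·1 6·2 4·3 3·4 2·6 1·12  f→[12+6+4+3+2+1]=28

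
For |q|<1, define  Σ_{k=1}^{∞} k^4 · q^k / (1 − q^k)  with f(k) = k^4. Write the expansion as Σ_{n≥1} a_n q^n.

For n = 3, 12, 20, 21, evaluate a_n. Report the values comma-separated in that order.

n=3: 1·3 3·1  f→[1+81]=82
[q^12] f(1)=1,f(2)=16,f(3)=81,f(4)=256,f(6)=1296,f(12)=20736 ⇒ 22386
[q^20] f(20)=160000,f(10)=10000,f(5)=625,f(4)=256,f(2)=16,f(1)=1 ⇒ 170898
[q^21] f(21)=194481,f(7)=2401,f(3)=81,f(1)=1 ⇒ 196964

82, 22386, 170898, 196964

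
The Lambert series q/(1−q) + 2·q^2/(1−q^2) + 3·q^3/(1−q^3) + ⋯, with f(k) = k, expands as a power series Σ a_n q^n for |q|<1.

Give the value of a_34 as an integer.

a_34 = 54

n=34: 1·34 2·17 17·2 34·1  f→[1+2+17+34]=54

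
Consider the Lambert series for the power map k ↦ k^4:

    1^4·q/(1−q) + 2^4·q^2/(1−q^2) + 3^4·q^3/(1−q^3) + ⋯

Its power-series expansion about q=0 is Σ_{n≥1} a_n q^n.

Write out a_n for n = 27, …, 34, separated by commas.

538084, 655746, 707282, 872644, 923522, 1118481, 1200644, 1419874

q^27  k|27↦f(k): 1:1 3:81 9:6561 27:531441  a_27=538084
d|28:{1,2,4,7,14,28}  Σf=1+16+256+2401+38416+614656=655746
[q^29] f(1)=1,f(29)=707281 ⇒ 707282
d|30:{30,15,10,6,5,3,2,1}  Σf=810000+50625+10000+1296+625+81+16+1=872644
d|31:{1,31}  Σf=1+923521=923522
n=32: 1·32 2·16 4·8 8·4 16·2 32·1  f→[1+16+256+4096+65536+1048576]=1118481
q^33  k|33↦f(k): 33:1185921 11:14641 3:81 1:1  a_33=1200644
n=34: 1·34 2·17 17·2 34·1  f→[1+16+83521+1336336]=1419874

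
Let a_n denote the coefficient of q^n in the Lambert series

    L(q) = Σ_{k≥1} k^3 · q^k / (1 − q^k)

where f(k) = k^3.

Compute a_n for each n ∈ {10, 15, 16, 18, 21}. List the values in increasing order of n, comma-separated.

q^10  k|10↦f(k): 10:1000 5:125 2:8 1:1  a_10=1134
d|15:{1,3,5,15}  Σf=1+27+125+3375=3528
n=16: 16·1 8·2 4·4 2·8 1·16  f→[4096+512+64+8+1]=4681
n=18: 18·1 9·2 6·3 3·6 2·9 1·18  f→[5832+729+216+27+8+1]=6813
[q^21] f(21)=9261,f(7)=343,f(3)=27,f(1)=1 ⇒ 9632

1134, 3528, 4681, 6813, 9632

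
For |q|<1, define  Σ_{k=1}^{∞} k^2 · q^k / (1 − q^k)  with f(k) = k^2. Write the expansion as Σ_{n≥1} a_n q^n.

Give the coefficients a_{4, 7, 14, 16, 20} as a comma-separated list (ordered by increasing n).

21, 50, 250, 341, 546

[q^4] f(4)=16,f(2)=4,f(1)=1 ⇒ 21
q^7  k|7↦f(k): 1:1 7:49  a_7=50
d|14:{1,2,7,14}  Σf=1+4+49+196=250
n=16: 1·16 2·8 4·4 8·2 16·1  f→[1+4+16+64+256]=341
n=20: 1·20 2·10 4·5 5·4 10·2 20·1  f→[1+4+16+25+100+400]=546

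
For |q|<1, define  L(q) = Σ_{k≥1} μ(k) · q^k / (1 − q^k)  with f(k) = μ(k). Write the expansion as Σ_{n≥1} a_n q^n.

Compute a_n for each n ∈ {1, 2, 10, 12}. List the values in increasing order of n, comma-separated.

n=1: 1·1  μ→[1]=1
n=2: 1·2 2·1  μ→[1+(-1)]=0
d|10:{10,5,2,1}  Σμ=1+(-1)+(-1)+1=0
q^12  k|12↦μ(k): 1:1 2:-1 3:-1 4:0 6:1 12:0  a_12=0

1, 0, 0, 0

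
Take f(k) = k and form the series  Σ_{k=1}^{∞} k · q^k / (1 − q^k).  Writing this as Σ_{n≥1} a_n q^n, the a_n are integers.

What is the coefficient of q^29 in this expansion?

n=29: 1·29 29·1  f→[1+29]=30

a_29 = 30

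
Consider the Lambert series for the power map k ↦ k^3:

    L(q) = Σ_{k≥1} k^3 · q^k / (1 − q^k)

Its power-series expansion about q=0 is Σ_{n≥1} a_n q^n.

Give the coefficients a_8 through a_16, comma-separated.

q^8  k|8↦f(k): 1:1 2:8 4:64 8:512  a_8=585
q^9  k|9↦f(k): 1:1 3:27 9:729  a_9=757
q^10  k|10↦f(k): 10:1000 5:125 2:8 1:1  a_10=1134
[q^11] f(11)=1331,f(1)=1 ⇒ 1332
q^12  k|12↦f(k): 12:1728 6:216 4:64 3:27 2:8 1:1  a_12=2044
d|13:{13,1}  Σf=2197+1=2198
q^14  k|14↦f(k): 1:1 2:8 7:343 14:2744  a_14=3096
[q^15] f(1)=1,f(3)=27,f(5)=125,f(15)=3375 ⇒ 3528
[q^16] f(16)=4096,f(8)=512,f(4)=64,f(2)=8,f(1)=1 ⇒ 4681

585, 757, 1134, 1332, 2044, 2198, 3096, 3528, 4681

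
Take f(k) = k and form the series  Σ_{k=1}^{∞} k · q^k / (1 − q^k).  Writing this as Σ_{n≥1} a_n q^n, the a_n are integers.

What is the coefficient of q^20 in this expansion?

n=20: 1·20 2·10 4·5 5·4 10·2 20·1  f→[1+2+4+5+10+20]=42

a_20 = 42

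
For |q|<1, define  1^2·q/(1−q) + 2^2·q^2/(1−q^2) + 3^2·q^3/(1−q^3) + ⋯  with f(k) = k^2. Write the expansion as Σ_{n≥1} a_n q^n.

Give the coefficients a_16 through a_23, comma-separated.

q^16  k|16↦f(k): 1:1 2:4 4:16 8:64 16:256  a_16=341
[q^17] f(1)=1,f(17)=289 ⇒ 290
[q^18] f(18)=324,f(9)=81,f(6)=36,f(3)=9,f(2)=4,f(1)=1 ⇒ 455
q^19  k|19↦f(k): 19:361 1:1  a_19=362
[q^20] f(20)=400,f(10)=100,f(5)=25,f(4)=16,f(2)=4,f(1)=1 ⇒ 546
n=21: 21·1 7·3 3·7 1·21  f→[441+49+9+1]=500
q^22  k|22↦f(k): 22:484 11:121 2:4 1:1  a_22=610
n=23: 1·23 23·1  f→[1+529]=530

341, 290, 455, 362, 546, 500, 610, 530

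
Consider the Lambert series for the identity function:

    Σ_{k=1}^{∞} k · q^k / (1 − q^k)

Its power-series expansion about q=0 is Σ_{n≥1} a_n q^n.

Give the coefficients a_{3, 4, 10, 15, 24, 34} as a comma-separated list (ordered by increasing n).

4, 7, 18, 24, 60, 54

d|3:{1,3}  Σf=1+3=4
n=4: 1·4 2·2 4·1  f→[1+2+4]=7
d|10:{1,2,5,10}  Σf=1+2+5+10=18
n=15: 1·15 3·5 5·3 15·1  f→[1+3+5+15]=24
q^24  k|24↦f(k): 24:24 12:12 8:8 6:6 4:4 3:3 2:2 1:1  a_24=60
[q^34] f(1)=1,f(2)=2,f(17)=17,f(34)=34 ⇒ 54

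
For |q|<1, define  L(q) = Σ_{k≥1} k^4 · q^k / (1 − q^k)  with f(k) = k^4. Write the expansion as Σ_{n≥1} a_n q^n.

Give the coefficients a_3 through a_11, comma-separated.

82, 273, 626, 1394, 2402, 4369, 6643, 10642, 14642

[q^3] f(1)=1,f(3)=81 ⇒ 82
[q^4] f(4)=256,f(2)=16,f(1)=1 ⇒ 273
[q^5] f(1)=1,f(5)=625 ⇒ 626
[q^6] f(1)=1,f(2)=16,f(3)=81,f(6)=1296 ⇒ 1394
q^7  k|7↦f(k): 7:2401 1:1  a_7=2402
q^8  k|8↦f(k): 8:4096 4:256 2:16 1:1  a_8=4369
n=9: 1·9 3·3 9·1  f→[1+81+6561]=6643
[q^10] f(1)=1,f(2)=16,f(5)=625,f(10)=10000 ⇒ 10642
n=11: 1·11 11·1  f→[1+14641]=14642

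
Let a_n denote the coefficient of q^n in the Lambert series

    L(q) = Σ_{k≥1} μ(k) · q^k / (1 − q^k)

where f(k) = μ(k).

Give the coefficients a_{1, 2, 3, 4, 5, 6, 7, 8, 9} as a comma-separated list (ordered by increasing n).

d|1:{1}  Σμ=1=1
n=2: 1·2 2·1  μ→[1+(-1)]=0
q^3  k|3↦μ(k): 3:-1 1:1  a_3=0
d|4:{1,2,4}  Σμ=1+(-1)+0=0
d|5:{1,5}  Σμ=1+(-1)=0
[q^6] μ(1)=1,μ(2)=-1,μ(3)=-1,μ(6)=1 ⇒ 0
d|7:{1,7}  Σμ=1+(-1)=0
q^8  k|8↦μ(k): 8:0 4:0 2:-1 1:1  a_8=0
[q^9] μ(1)=1,μ(3)=-1,μ(9)=0 ⇒ 0

1, 0, 0, 0, 0, 0, 0, 0, 0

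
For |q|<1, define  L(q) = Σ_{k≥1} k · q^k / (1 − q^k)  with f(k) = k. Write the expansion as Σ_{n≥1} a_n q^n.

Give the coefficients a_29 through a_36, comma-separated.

n=29: 29·1 1·29  f→[29+1]=30
[q^30] f(30)=30,f(15)=15,f(10)=10,f(6)=6,f(5)=5,f(3)=3,f(2)=2,f(1)=1 ⇒ 72
[q^31] f(1)=1,f(31)=31 ⇒ 32
q^32  k|32↦f(k): 32:32 16:16 8:8 4:4 2:2 1:1  a_32=63
n=33: 1·33 3·11 11·3 33·1  f→[1+3+11+33]=48
[q^34] f(34)=34,f(17)=17,f(2)=2,f(1)=1 ⇒ 54
[q^35] f(35)=35,f(7)=7,f(5)=5,f(1)=1 ⇒ 48
d|36:{36,18,12,9,6,4,3,2,1}  Σf=36+18+12+9+6+4+3+2+1=91

30, 72, 32, 63, 48, 54, 48, 91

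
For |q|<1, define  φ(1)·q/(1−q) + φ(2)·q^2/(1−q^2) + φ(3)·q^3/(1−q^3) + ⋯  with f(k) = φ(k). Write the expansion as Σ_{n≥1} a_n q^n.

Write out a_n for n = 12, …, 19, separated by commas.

d|12:{1,2,3,4,6,12}  Σφ=1+1+2+2+2+4=12
[q^13] φ(13)=12,φ(1)=1 ⇒ 13
n=14: 14·1 7·2 2·7 1·14  φ→[6+6+1+1]=14
[q^15] φ(15)=8,φ(5)=4,φ(3)=2,φ(1)=1 ⇒ 15
q^16  k|16↦φ(k): 1:1 2:1 4:2 8:4 16:8  a_16=16
q^17  k|17↦φ(k): 1:1 17:16  a_17=17
d|18:{1,2,3,6,9,18}  Σφ=1+1+2+2+6+6=18
d|19:{1,19}  Σφ=1+18=19

12, 13, 14, 15, 16, 17, 18, 19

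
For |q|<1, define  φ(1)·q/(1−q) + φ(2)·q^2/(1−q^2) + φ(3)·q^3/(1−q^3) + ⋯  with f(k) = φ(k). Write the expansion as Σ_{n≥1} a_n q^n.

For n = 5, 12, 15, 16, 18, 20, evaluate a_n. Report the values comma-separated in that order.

[q^5] φ(5)=4,φ(1)=1 ⇒ 5
d|12:{12,6,4,3,2,1}  Σφ=4+2+2+2+1+1=12
q^15  k|15↦φ(k): 1:1 3:2 5:4 15:8  a_15=15
q^16  k|16↦φ(k): 1:1 2:1 4:2 8:4 16:8  a_16=16
d|18:{18,9,6,3,2,1}  Σφ=6+6+2+2+1+1=18
q^20  k|20↦φ(k): 1:1 2:1 4:2 5:4 10:4 20:8  a_20=20

5, 12, 15, 16, 18, 20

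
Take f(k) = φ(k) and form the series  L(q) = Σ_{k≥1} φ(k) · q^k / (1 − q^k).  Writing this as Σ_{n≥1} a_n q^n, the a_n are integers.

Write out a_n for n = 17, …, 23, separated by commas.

[q^17] φ(1)=1,φ(17)=16 ⇒ 17
[q^18] φ(1)=1,φ(2)=1,φ(3)=2,φ(6)=2,φ(9)=6,φ(18)=6 ⇒ 18
q^19  k|19↦φ(k): 1:1 19:18  a_19=19
q^20  k|20↦φ(k): 20:8 10:4 5:4 4:2 2:1 1:1  a_20=20
n=21: 1·21 3·7 7·3 21·1  φ→[1+2+6+12]=21
q^22  k|22↦φ(k): 22:10 11:10 2:1 1:1  a_22=22
q^23  k|23↦φ(k): 1:1 23:22  a_23=23

17, 18, 19, 20, 21, 22, 23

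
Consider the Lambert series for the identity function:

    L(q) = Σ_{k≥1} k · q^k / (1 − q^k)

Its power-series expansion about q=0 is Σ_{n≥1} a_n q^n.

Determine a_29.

a_29 = 30

q^29  k|29↦f(k): 29:29 1:1  a_29=30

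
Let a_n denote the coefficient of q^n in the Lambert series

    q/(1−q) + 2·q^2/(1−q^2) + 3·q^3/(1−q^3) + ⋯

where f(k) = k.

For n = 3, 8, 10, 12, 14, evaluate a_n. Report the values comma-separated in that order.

4, 15, 18, 28, 24

d|3:{3,1}  Σf=3+1=4
[q^8] f(1)=1,f(2)=2,f(4)=4,f(8)=8 ⇒ 15
[q^10] f(10)=10,f(5)=5,f(2)=2,f(1)=1 ⇒ 18
[q^12] f(1)=1,f(2)=2,f(3)=3,f(4)=4,f(6)=6,f(12)=12 ⇒ 28
n=14: 1·14 2·7 7·2 14·1  f→[1+2+7+14]=24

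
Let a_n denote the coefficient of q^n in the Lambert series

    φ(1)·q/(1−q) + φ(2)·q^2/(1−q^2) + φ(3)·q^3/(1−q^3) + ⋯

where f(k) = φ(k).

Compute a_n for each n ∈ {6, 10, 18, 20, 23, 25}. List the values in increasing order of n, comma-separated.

[q^6] φ(1)=1,φ(2)=1,φ(3)=2,φ(6)=2 ⇒ 6
n=10: 1·10 2·5 5·2 10·1  φ→[1+1+4+4]=10
d|18:{18,9,6,3,2,1}  Σφ=6+6+2+2+1+1=18
n=20: 1·20 2·10 4·5 5·4 10·2 20·1  φ→[1+1+2+4+4+8]=20
n=23: 23·1 1·23  φ→[22+1]=23
[q^25] φ(25)=20,φ(5)=4,φ(1)=1 ⇒ 25

6, 10, 18, 20, 23, 25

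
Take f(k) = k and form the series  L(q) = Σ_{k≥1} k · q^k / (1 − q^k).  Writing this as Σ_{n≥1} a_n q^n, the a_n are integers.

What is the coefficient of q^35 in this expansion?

[q^35] f(35)=35,f(7)=7,f(5)=5,f(1)=1 ⇒ 48

a_35 = 48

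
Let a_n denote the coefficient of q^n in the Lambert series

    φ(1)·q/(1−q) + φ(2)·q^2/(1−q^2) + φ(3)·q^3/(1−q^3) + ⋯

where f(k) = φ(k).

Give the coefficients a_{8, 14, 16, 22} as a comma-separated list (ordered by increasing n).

[q^8] φ(8)=4,φ(4)=2,φ(2)=1,φ(1)=1 ⇒ 8
q^14  k|14↦φ(k): 1:1 2:1 7:6 14:6  a_14=14
n=16: 16·1 8·2 4·4 2·8 1·16  φ→[8+4+2+1+1]=16
[q^22] φ(1)=1,φ(2)=1,φ(11)=10,φ(22)=10 ⇒ 22

8, 14, 16, 22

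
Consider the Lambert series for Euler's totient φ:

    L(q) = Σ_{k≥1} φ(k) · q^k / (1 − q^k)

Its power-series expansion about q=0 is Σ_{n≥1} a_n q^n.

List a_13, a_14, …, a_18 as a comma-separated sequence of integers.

n=13: 1·13 13·1  φ→[1+12]=13
[q^14] φ(1)=1,φ(2)=1,φ(7)=6,φ(14)=6 ⇒ 14
[q^15] φ(15)=8,φ(5)=4,φ(3)=2,φ(1)=1 ⇒ 15
n=16: 16·1 8·2 4·4 2·8 1·16  φ→[8+4+2+1+1]=16
q^17  k|17↦φ(k): 17:16 1:1  a_17=17
q^18  k|18↦φ(k): 1:1 2:1 3:2 6:2 9:6 18:6  a_18=18

13, 14, 15, 16, 17, 18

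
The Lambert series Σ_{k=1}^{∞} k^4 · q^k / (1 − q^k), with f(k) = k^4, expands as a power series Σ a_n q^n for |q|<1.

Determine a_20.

q^20  k|20↦f(k): 20:160000 10:10000 5:625 4:256 2:16 1:1  a_20=170898

a_20 = 170898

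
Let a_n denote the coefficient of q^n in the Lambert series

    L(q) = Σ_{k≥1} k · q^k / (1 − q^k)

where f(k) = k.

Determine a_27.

n=27: 27·1 9·3 3·9 1·27  f→[27+9+3+1]=40

a_27 = 40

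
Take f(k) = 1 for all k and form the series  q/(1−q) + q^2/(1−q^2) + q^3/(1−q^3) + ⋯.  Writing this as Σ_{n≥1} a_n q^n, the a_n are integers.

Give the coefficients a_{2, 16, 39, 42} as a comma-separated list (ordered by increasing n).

2, 5, 4, 8

q^2  k|2↦f(k): 2:1 1:1  a_2=2
n=16: 1·16 2·8 4·4 8·2 16·1  f→[1+1+1+1+1]=5
d|39:{1,3,13,39}  Σf=1+1+1+1=4
[q^42] f(42)=1,f(21)=1,f(14)=1,f(7)=1,f(6)=1,f(3)=1,f(2)=1,f(1)=1 ⇒ 8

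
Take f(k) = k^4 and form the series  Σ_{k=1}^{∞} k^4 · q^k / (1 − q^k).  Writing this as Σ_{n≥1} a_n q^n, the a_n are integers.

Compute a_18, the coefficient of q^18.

[q^18] f(1)=1,f(2)=16,f(3)=81,f(6)=1296,f(9)=6561,f(18)=104976 ⇒ 112931

a_18 = 112931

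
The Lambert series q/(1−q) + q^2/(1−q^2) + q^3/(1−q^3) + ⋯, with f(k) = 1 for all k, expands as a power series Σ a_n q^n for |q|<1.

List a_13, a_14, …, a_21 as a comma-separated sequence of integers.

2, 4, 4, 5, 2, 6, 2, 6, 4

[q^13] f(13)=1,f(1)=1 ⇒ 2
n=14: 14·1 7·2 2·7 1·14  f→[1+1+1+1]=4
q^15  k|15↦f(k): 15:1 5:1 3:1 1:1  a_15=4
n=16: 16·1 8·2 4·4 2·8 1·16  f→[1+1+1+1+1]=5
d|17:{1,17}  Σf=1+1=2
[q^18] f(1)=1,f(2)=1,f(3)=1,f(6)=1,f(9)=1,f(18)=1 ⇒ 6
n=19: 1·19 19·1  f→[1+1]=2
n=20: 20·1 10·2 5·4 4·5 2·10 1·20  f→[1+1+1+1+1+1]=6
d|21:{21,7,3,1}  Σf=1+1+1+1=4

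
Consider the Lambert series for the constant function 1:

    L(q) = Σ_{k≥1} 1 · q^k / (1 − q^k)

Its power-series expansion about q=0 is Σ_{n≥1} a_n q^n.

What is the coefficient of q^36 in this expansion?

q^36  k|36↦f(k): 1:1 2:1 3:1 4:1 6:1 9:1 12:1 18:1 36:1  a_36=9

a_36 = 9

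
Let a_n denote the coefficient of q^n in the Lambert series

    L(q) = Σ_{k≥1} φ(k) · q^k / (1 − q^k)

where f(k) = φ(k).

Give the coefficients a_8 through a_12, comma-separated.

n=8: 1·8 2·4 4·2 8·1  φ→[1+1+2+4]=8
[q^9] φ(9)=6,φ(3)=2,φ(1)=1 ⇒ 9
n=10: 10·1 5·2 2·5 1·10  φ→[4+4+1+1]=10
d|11:{1,11}  Σφ=1+10=11
q^12  k|12↦φ(k): 1:1 2:1 3:2 4:2 6:2 12:4  a_12=12

8, 9, 10, 11, 12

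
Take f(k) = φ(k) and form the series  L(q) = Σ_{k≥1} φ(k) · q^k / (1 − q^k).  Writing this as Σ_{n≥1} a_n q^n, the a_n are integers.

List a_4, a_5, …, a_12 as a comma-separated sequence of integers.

n=4: 4·1 2·2 1·4  φ→[2+1+1]=4
q^5  k|5↦φ(k): 5:4 1:1  a_5=5
d|6:{1,2,3,6}  Σφ=1+1+2+2=6
n=7: 1·7 7·1  φ→[1+6]=7
n=8: 1·8 2·4 4·2 8·1  φ→[1+1+2+4]=8
n=9: 9·1 3·3 1·9  φ→[6+2+1]=9
n=10: 1·10 2·5 5·2 10·1  φ→[1+1+4+4]=10
[q^11] φ(11)=10,φ(1)=1 ⇒ 11
d|12:{1,2,3,4,6,12}  Σφ=1+1+2+2+2+4=12

4, 5, 6, 7, 8, 9, 10, 11, 12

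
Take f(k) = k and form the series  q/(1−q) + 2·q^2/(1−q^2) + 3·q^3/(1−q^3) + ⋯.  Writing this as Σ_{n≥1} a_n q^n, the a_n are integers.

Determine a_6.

[q^6] f(6)=6,f(3)=3,f(2)=2,f(1)=1 ⇒ 12

a_6 = 12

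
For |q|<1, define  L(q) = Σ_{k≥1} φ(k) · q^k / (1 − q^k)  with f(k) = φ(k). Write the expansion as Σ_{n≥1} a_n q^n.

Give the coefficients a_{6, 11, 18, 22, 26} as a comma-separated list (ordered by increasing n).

q^6  k|6↦φ(k): 6:2 3:2 2:1 1:1  a_6=6
[q^11] φ(1)=1,φ(11)=10 ⇒ 11
[q^18] φ(1)=1,φ(2)=1,φ(3)=2,φ(6)=2,φ(9)=6,φ(18)=6 ⇒ 18
d|22:{22,11,2,1}  Σφ=10+10+1+1=22
n=26: 1·26 2·13 13·2 26·1  φ→[1+1+12+12]=26

6, 11, 18, 22, 26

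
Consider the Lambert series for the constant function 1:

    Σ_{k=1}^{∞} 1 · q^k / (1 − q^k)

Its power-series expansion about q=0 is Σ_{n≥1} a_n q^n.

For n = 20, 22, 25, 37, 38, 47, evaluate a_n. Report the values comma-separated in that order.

q^20  k|20↦f(k): 1:1 2:1 4:1 5:1 10:1 20:1  a_20=6
d|22:{1,2,11,22}  Σf=1+1+1+1=4
[q^25] f(1)=1,f(5)=1,f(25)=1 ⇒ 3
q^37  k|37↦f(k): 1:1 37:1  a_37=2
q^38  k|38↦f(k): 1:1 2:1 19:1 38:1  a_38=4
[q^47] f(47)=1,f(1)=1 ⇒ 2

6, 4, 3, 2, 4, 2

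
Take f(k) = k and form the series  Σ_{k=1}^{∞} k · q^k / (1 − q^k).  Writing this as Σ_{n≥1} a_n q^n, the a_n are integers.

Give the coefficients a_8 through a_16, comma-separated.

d|8:{8,4,2,1}  Σf=8+4+2+1=15
[q^9] f(1)=1,f(3)=3,f(9)=9 ⇒ 13
n=10: 10·1 5·2 2·5 1·10  f→[10+5+2+1]=18
q^11  k|11↦f(k): 1:1 11:11  a_11=12
q^12  k|12↦f(k): 12:12 6:6 4:4 3:3 2:2 1:1  a_12=28
d|13:{1,13}  Σf=1+13=14
[q^14] f(1)=1,f(2)=2,f(7)=7,f(14)=14 ⇒ 24
q^15  k|15↦f(k): 1:1 3:3 5:5 15:15  a_15=24
n=16: 1·16 2·8 4·4 8·2 16·1  f→[1+2+4+8+16]=31

15, 13, 18, 12, 28, 14, 24, 24, 31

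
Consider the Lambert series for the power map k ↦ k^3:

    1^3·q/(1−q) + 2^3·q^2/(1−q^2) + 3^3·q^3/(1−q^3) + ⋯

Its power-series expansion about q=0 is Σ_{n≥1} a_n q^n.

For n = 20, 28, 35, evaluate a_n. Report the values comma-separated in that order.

9198, 25112, 43344

q^20  k|20↦f(k): 1:1 2:8 4:64 5:125 10:1000 20:8000  a_20=9198
n=28: 1·28 2·14 4·7 7·4 14·2 28·1  f→[1+8+64+343+2744+21952]=25112
d|35:{1,5,7,35}  Σf=1+125+343+42875=43344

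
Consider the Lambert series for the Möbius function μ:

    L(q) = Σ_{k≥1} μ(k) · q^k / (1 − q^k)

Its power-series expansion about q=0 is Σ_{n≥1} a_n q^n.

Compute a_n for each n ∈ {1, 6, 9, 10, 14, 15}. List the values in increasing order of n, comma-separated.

n=1: 1·1  μ→[1]=1
d|6:{1,2,3,6}  Σμ=1+(-1)+(-1)+1=0
d|9:{1,3,9}  Σμ=1+(-1)+0=0
d|10:{1,2,5,10}  Σμ=1+(-1)+(-1)+1=0
q^14  k|14↦μ(k): 1:1 2:-1 7:-1 14:1  a_14=0
n=15: 15·1 5·3 3·5 1·15  μ→[1+(-1)+(-1)+1]=0

1, 0, 0, 0, 0, 0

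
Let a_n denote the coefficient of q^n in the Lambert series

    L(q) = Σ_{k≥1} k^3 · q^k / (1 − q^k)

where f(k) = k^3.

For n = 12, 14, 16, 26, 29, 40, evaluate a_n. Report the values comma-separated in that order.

d|12:{12,6,4,3,2,1}  Σf=1728+216+64+27+8+1=2044
q^14  k|14↦f(k): 14:2744 7:343 2:8 1:1  a_14=3096
q^16  k|16↦f(k): 1:1 2:8 4:64 8:512 16:4096  a_16=4681
d|26:{26,13,2,1}  Σf=17576+2197+8+1=19782
[q^29] f(29)=24389,f(1)=1 ⇒ 24390
d|40:{40,20,10,8,5,4,2,1}  Σf=64000+8000+1000+512+125+64+8+1=73710

2044, 3096, 4681, 19782, 24390, 73710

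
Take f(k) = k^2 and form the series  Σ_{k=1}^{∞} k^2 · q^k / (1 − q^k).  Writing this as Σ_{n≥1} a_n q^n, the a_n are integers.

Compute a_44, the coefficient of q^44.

a_44 = 2562

n=44: 44·1 22·2 11·4 4·11 2·22 1·44  f→[1936+484+121+16+4+1]=2562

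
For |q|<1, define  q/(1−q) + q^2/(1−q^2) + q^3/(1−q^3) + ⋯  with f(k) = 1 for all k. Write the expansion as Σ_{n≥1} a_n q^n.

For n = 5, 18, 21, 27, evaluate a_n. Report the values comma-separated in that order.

2, 6, 4, 4

q^5  k|5↦f(k): 5:1 1:1  a_5=2
[q^18] f(18)=1,f(9)=1,f(6)=1,f(3)=1,f(2)=1,f(1)=1 ⇒ 6
q^21  k|21↦f(k): 21:1 7:1 3:1 1:1  a_21=4
d|27:{27,9,3,1}  Σf=1+1+1+1=4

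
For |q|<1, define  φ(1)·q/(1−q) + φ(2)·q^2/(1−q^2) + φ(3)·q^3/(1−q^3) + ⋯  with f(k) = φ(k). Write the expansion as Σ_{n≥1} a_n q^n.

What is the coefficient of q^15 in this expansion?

q^15  k|15↦φ(k): 1:1 3:2 5:4 15:8  a_15=15

a_15 = 15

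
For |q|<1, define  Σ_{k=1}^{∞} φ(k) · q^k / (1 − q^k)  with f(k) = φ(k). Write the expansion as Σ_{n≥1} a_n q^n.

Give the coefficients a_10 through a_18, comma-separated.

[q^10] φ(1)=1,φ(2)=1,φ(5)=4,φ(10)=4 ⇒ 10
n=11: 1·11 11·1  φ→[1+10]=11
[q^12] φ(12)=4,φ(6)=2,φ(4)=2,φ(3)=2,φ(2)=1,φ(1)=1 ⇒ 12
[q^13] φ(1)=1,φ(13)=12 ⇒ 13
q^14  k|14↦φ(k): 1:1 2:1 7:6 14:6  a_14=14
n=15: 15·1 5·3 3·5 1·15  φ→[8+4+2+1]=15
n=16: 1·16 2·8 4·4 8·2 16·1  φ→[1+1+2+4+8]=16
n=17: 17·1 1·17  φ→[16+1]=17
n=18: 18·1 9·2 6·3 3·6 2·9 1·18  φ→[6+6+2+2+1+1]=18

10, 11, 12, 13, 14, 15, 16, 17, 18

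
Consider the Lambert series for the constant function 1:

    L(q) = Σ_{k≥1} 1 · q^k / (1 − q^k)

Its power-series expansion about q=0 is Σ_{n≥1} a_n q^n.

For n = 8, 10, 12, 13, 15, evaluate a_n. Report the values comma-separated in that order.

4, 4, 6, 2, 4

d|8:{8,4,2,1}  Σf=1+1+1+1=4
d|10:{10,5,2,1}  Σf=1+1+1+1=4
d|12:{1,2,3,4,6,12}  Σf=1+1+1+1+1+1=6
d|13:{13,1}  Σf=1+1=2
d|15:{1,3,5,15}  Σf=1+1+1+1=4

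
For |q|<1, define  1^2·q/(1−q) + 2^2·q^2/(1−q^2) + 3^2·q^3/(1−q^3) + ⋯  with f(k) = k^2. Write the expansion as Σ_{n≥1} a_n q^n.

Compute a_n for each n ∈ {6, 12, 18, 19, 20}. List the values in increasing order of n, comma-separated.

50, 210, 455, 362, 546

n=6: 1·6 2·3 3·2 6·1  f→[1+4+9+36]=50
[q^12] f(1)=1,f(2)=4,f(3)=9,f(4)=16,f(6)=36,f(12)=144 ⇒ 210
q^18  k|18↦f(k): 18:324 9:81 6:36 3:9 2:4 1:1  a_18=455
n=19: 19·1 1·19  f→[361+1]=362
n=20: 20·1 10·2 5·4 4·5 2·10 1·20  f→[400+100+25+16+4+1]=546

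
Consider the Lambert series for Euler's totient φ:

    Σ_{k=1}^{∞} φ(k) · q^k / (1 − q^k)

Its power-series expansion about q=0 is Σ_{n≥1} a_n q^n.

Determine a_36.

d|36:{36,18,12,9,6,4,3,2,1}  Σφ=12+6+4+6+2+2+2+1+1=36

a_36 = 36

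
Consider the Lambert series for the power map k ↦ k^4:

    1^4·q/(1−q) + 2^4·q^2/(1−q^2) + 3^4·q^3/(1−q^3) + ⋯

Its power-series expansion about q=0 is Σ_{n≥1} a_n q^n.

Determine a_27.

a_27 = 538084

n=27: 1·27 3·9 9·3 27·1  f→[1+81+6561+531441]=538084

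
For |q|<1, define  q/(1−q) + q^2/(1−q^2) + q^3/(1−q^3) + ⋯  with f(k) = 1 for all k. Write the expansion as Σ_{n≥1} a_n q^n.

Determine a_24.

[q^24] f(24)=1,f(12)=1,f(8)=1,f(6)=1,f(4)=1,f(3)=1,f(2)=1,f(1)=1 ⇒ 8

a_24 = 8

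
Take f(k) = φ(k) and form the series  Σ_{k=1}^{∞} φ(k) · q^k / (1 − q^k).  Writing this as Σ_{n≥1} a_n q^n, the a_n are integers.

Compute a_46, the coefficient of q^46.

q^46  k|46↦φ(k): 46:22 23:22 2:1 1:1  a_46=46

a_46 = 46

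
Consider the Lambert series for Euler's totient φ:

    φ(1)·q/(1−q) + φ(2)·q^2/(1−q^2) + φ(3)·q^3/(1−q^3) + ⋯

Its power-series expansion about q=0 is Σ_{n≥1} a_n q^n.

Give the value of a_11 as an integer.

q^11  k|11↦φ(k): 1:1 11:10  a_11=11

a_11 = 11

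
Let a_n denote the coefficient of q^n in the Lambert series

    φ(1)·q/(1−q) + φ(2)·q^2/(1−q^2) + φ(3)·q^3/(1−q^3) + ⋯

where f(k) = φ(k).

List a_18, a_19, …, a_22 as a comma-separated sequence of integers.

n=18: 1·18 2·9 3·6 6·3 9·2 18·1  φ→[1+1+2+2+6+6]=18
d|19:{19,1}  Σφ=18+1=19
[q^20] φ(20)=8,φ(10)=4,φ(5)=4,φ(4)=2,φ(2)=1,φ(1)=1 ⇒ 20
[q^21] φ(1)=1,φ(3)=2,φ(7)=6,φ(21)=12 ⇒ 21
n=22: 1·22 2·11 11·2 22·1  φ→[1+1+10+10]=22

18, 19, 20, 21, 22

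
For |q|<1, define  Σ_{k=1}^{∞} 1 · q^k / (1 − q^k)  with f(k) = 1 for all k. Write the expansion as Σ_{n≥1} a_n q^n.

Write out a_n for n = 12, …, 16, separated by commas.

6, 2, 4, 4, 5

n=12: 1·12 2·6 3·4 4·3 6·2 12·1  f→[1+1+1+1+1+1]=6
[q^13] f(1)=1,f(13)=1 ⇒ 2
[q^14] f(1)=1,f(2)=1,f(7)=1,f(14)=1 ⇒ 4
d|15:{1,3,5,15}  Σf=1+1+1+1=4
q^16  k|16↦f(k): 16:1 8:1 4:1 2:1 1:1  a_16=5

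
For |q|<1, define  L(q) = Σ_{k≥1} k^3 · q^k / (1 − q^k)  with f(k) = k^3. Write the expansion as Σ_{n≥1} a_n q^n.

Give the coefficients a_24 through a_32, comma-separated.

16380, 15751, 19782, 20440, 25112, 24390, 31752, 29792, 37449

n=24: 24·1 12·2 8·3 6·4 4·6 3·8 2·12 1·24  f→[13824+1728+512+216+64+27+8+1]=16380
d|25:{1,5,25}  Σf=1+125+15625=15751
d|26:{1,2,13,26}  Σf=1+8+2197+17576=19782
[q^27] f(27)=19683,f(9)=729,f(3)=27,f(1)=1 ⇒ 20440
n=28: 28·1 14·2 7·4 4·7 2·14 1·28  f→[21952+2744+343+64+8+1]=25112
q^29  k|29↦f(k): 1:1 29:24389  a_29=24390
q^30  k|30↦f(k): 1:1 2:8 3:27 5:125 6:216 10:1000 15:3375 30:27000  a_30=31752
d|31:{1,31}  Σf=1+29791=29792
n=32: 1·32 2·16 4·8 8·4 16·2 32·1  f→[1+8+64+512+4096+32768]=37449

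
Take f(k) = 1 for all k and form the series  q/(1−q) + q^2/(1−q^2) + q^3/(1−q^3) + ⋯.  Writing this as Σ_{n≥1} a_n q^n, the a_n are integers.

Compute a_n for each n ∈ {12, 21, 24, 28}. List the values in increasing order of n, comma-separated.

6, 4, 8, 6

d|12:{1,2,3,4,6,12}  Σf=1+1+1+1+1+1=6
[q^21] f(1)=1,f(3)=1,f(7)=1,f(21)=1 ⇒ 4
q^24  k|24↦f(k): 1:1 2:1 3:1 4:1 6:1 8:1 12:1 24:1  a_24=8
d|28:{28,14,7,4,2,1}  Σf=1+1+1+1+1+1=6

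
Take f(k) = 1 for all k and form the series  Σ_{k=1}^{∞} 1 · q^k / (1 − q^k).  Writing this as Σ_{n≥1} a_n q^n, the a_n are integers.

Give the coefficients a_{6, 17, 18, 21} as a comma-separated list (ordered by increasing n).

4, 2, 6, 4

d|6:{6,3,2,1}  Σf=1+1+1+1=4
n=17: 1·17 17·1  f→[1+1]=2
n=18: 1·18 2·9 3·6 6·3 9·2 18·1  f→[1+1+1+1+1+1]=6
n=21: 21·1 7·3 3·7 1·21  f→[1+1+1+1]=4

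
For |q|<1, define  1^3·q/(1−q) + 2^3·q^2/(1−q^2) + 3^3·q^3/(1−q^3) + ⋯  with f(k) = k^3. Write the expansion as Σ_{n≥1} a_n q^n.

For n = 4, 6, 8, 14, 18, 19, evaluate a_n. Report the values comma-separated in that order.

n=4: 1·4 2·2 4·1  f→[1+8+64]=73
q^6  k|6↦f(k): 6:216 3:27 2:8 1:1  a_6=252
[q^8] f(1)=1,f(2)=8,f(4)=64,f(8)=512 ⇒ 585
q^14  k|14↦f(k): 14:2744 7:343 2:8 1:1  a_14=3096
d|18:{18,9,6,3,2,1}  Σf=5832+729+216+27+8+1=6813
n=19: 19·1 1·19  f→[6859+1]=6860

73, 252, 585, 3096, 6813, 6860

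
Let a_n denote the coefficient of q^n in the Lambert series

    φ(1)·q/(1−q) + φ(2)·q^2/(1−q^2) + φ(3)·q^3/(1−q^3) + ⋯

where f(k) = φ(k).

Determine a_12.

n=12: 1·12 2·6 3·4 4·3 6·2 12·1  φ→[1+1+2+2+2+4]=12

a_12 = 12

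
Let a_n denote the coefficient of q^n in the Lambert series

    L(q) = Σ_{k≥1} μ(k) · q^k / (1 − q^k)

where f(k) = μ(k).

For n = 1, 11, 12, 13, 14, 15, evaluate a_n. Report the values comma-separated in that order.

d|1:{1}  Σμ=1=1
[q^11] μ(1)=1,μ(11)=-1 ⇒ 0
[q^12] μ(12)=0,μ(6)=1,μ(4)=0,μ(3)=-1,μ(2)=-1,μ(1)=1 ⇒ 0
n=13: 1·13 13·1  μ→[1+(-1)]=0
d|14:{14,7,2,1}  Σμ=1+(-1)+(-1)+1=0
d|15:{15,5,3,1}  Σμ=1+(-1)+(-1)+1=0

1, 0, 0, 0, 0, 0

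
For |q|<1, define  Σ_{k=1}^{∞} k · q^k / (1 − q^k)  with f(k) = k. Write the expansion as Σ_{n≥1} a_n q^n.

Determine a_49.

a_49 = 57

n=49: 49·1 7·7 1·49  f→[49+7+1]=57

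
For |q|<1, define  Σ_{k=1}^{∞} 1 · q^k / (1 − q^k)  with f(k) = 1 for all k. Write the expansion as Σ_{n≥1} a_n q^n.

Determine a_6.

q^6  k|6↦f(k): 1:1 2:1 3:1 6:1  a_6=4

a_6 = 4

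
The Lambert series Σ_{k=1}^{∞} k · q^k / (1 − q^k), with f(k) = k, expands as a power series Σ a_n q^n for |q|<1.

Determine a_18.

a_18 = 39

d|18:{1,2,3,6,9,18}  Σf=1+2+3+6+9+18=39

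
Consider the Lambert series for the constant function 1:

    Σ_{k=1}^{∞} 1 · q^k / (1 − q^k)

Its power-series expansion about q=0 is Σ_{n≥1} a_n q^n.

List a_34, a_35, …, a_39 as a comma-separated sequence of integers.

4, 4, 9, 2, 4, 4

[q^34] f(34)=1,f(17)=1,f(2)=1,f(1)=1 ⇒ 4
d|35:{35,7,5,1}  Σf=1+1+1+1=4
[q^36] f(36)=1,f(18)=1,f(12)=1,f(9)=1,f(6)=1,f(4)=1,f(3)=1,f(2)=1,f(1)=1 ⇒ 9
d|37:{1,37}  Σf=1+1=2
[q^38] f(38)=1,f(19)=1,f(2)=1,f(1)=1 ⇒ 4
d|39:{39,13,3,1}  Σf=1+1+1+1=4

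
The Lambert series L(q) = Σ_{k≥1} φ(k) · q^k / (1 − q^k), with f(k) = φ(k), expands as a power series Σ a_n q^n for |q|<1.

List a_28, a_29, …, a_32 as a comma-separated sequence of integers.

q^28  k|28↦φ(k): 28:12 14:6 7:6 4:2 2:1 1:1  a_28=28
n=29: 1·29 29·1  φ→[1+28]=29
d|30:{30,15,10,6,5,3,2,1}  Σφ=8+8+4+2+4+2+1+1=30
q^31  k|31↦φ(k): 1:1 31:30  a_31=31
[q^32] φ(1)=1,φ(2)=1,φ(4)=2,φ(8)=4,φ(16)=8,φ(32)=16 ⇒ 32

28, 29, 30, 31, 32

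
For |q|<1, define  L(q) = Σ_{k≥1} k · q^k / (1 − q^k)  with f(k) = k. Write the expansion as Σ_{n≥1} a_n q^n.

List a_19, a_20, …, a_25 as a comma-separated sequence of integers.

20, 42, 32, 36, 24, 60, 31

d|19:{19,1}  Σf=19+1=20
q^20  k|20↦f(k): 1:1 2:2 4:4 5:5 10:10 20:20  a_20=42
q^21  k|21↦f(k): 1:1 3:3 7:7 21:21  a_21=32
q^22  k|22↦f(k): 22:22 11:11 2:2 1:1  a_22=36
d|23:{23,1}  Σf=23+1=24
q^24  k|24↦f(k): 1:1 2:2 3:3 4:4 6:6 8:8 12:12 24:24  a_24=60
q^25  k|25↦f(k): 1:1 5:5 25:25  a_25=31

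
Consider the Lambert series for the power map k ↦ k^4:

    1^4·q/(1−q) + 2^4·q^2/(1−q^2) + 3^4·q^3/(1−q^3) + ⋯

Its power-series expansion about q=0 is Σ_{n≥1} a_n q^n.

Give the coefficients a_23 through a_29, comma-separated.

[q^23] f(23)=279841,f(1)=1 ⇒ 279842
q^24  k|24↦f(k): 1:1 2:16 3:81 4:256 6:1296 8:4096 12:20736 24:331776  a_24=358258
q^25  k|25↦f(k): 1:1 5:625 25:390625  a_25=391251
d|26:{26,13,2,1}  Σf=456976+28561+16+1=485554
d|27:{27,9,3,1}  Σf=531441+6561+81+1=538084
n=28: 28·1 14·2 7·4 4·7 2·14 1·28  f→[614656+38416+2401+256+16+1]=655746
d|29:{1,29}  Σf=1+707281=707282

279842, 358258, 391251, 485554, 538084, 655746, 707282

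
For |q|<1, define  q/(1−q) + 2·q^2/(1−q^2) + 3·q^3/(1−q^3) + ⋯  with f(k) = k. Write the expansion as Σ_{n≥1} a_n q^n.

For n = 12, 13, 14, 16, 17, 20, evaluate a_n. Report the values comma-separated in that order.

q^12  k|12↦f(k): 12:12 6:6 4:4 3:3 2:2 1:1  a_12=28
q^13  k|13↦f(k): 13:13 1:1  a_13=14
d|14:{14,7,2,1}  Σf=14+7+2+1=24
[q^16] f(16)=16,f(8)=8,f(4)=4,f(2)=2,f(1)=1 ⇒ 31
d|17:{17,1}  Σf=17+1=18
q^20  k|20↦f(k): 1:1 2:2 4:4 5:5 10:10 20:20  a_20=42

28, 14, 24, 31, 18, 42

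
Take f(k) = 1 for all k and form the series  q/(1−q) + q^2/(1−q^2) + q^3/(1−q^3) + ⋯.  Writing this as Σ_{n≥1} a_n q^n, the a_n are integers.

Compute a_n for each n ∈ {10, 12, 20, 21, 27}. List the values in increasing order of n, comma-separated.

4, 6, 6, 4, 4

[q^10] f(1)=1,f(2)=1,f(5)=1,f(10)=1 ⇒ 4
[q^12] f(1)=1,f(2)=1,f(3)=1,f(4)=1,f(6)=1,f(12)=1 ⇒ 6
n=20: 1·20 2·10 4·5 5·4 10·2 20·1  f→[1+1+1+1+1+1]=6
q^21  k|21↦f(k): 1:1 3:1 7:1 21:1  a_21=4
[q^27] f(1)=1,f(3)=1,f(9)=1,f(27)=1 ⇒ 4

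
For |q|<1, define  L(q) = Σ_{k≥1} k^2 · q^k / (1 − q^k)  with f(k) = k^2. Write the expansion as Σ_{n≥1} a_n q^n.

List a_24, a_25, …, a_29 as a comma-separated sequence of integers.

q^24  k|24↦f(k): 24:576 12:144 8:64 6:36 4:16 3:9 2:4 1:1  a_24=850
n=25: 1·25 5·5 25·1  f→[1+25+625]=651
d|26:{26,13,2,1}  Σf=676+169+4+1=850
d|27:{27,9,3,1}  Σf=729+81+9+1=820
q^28  k|28↦f(k): 1:1 2:4 4:16 7:49 14:196 28:784  a_28=1050
d|29:{1,29}  Σf=1+841=842

850, 651, 850, 820, 1050, 842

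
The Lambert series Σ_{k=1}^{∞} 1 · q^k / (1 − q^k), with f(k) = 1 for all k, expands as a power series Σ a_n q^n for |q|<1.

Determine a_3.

a_3 = 2

d|3:{1,3}  Σf=1+1=2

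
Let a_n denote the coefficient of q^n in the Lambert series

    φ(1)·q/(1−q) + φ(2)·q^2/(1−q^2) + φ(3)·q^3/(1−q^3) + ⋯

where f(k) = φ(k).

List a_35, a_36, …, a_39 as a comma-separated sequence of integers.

q^35  k|35↦φ(k): 1:1 5:4 7:6 35:24  a_35=35
[q^36] φ(1)=1,φ(2)=1,φ(3)=2,φ(4)=2,φ(6)=2,φ(9)=6,φ(12)=4,φ(18)=6,φ(36)=12 ⇒ 36
n=37: 1·37 37·1  φ→[1+36]=37
d|38:{38,19,2,1}  Σφ=18+18+1+1=38
q^39  k|39↦φ(k): 39:24 13:12 3:2 1:1  a_39=39

35, 36, 37, 38, 39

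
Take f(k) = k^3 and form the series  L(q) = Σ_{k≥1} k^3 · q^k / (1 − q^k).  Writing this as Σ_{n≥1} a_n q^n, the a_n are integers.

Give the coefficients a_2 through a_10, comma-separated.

d|2:{1,2}  Σf=1+8=9
q^3  k|3↦f(k): 1:1 3:27  a_3=28
q^4  k|4↦f(k): 1:1 2:8 4:64  a_4=73
n=5: 1·5 5·1  f→[1+125]=126
n=6: 1·6 2·3 3·2 6·1  f→[1+8+27+216]=252
q^7  k|7↦f(k): 1:1 7:343  a_7=344
d|8:{8,4,2,1}  Σf=512+64+8+1=585
[q^9] f(1)=1,f(3)=27,f(9)=729 ⇒ 757
[q^10] f(1)=1,f(2)=8,f(5)=125,f(10)=1000 ⇒ 1134

9, 28, 73, 126, 252, 344, 585, 757, 1134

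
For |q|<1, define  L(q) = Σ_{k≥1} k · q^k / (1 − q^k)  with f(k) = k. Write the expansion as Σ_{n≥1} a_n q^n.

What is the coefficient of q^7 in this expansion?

[q^7] f(1)=1,f(7)=7 ⇒ 8

a_7 = 8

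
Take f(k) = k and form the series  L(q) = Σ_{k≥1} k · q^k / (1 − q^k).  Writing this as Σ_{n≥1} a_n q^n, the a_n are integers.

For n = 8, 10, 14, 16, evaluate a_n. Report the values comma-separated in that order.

d|8:{8,4,2,1}  Σf=8+4+2+1=15
q^10  k|10↦f(k): 10:10 5:5 2:2 1:1  a_10=18
n=14: 14·1 7·2 2·7 1·14  f→[14+7+2+1]=24
q^16  k|16↦f(k): 16:16 8:8 4:4 2:2 1:1  a_16=31

15, 18, 24, 31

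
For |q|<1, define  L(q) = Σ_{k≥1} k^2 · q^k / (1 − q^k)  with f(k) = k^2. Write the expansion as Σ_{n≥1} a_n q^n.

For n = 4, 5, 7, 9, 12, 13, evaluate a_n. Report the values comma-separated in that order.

21, 26, 50, 91, 210, 170

n=4: 1·4 2·2 4·1  f→[1+4+16]=21
n=5: 5·1 1·5  f→[25+1]=26
q^7  k|7↦f(k): 7:49 1:1  a_7=50
d|9:{1,3,9}  Σf=1+9+81=91
[q^12] f(1)=1,f(2)=4,f(3)=9,f(4)=16,f(6)=36,f(12)=144 ⇒ 210
n=13: 1·13 13·1  f→[1+169]=170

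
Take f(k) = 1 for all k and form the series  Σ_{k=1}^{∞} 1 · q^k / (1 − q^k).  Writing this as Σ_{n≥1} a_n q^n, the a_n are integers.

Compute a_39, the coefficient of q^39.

n=39: 39·1 13·3 3·13 1·39  f→[1+1+1+1]=4

a_39 = 4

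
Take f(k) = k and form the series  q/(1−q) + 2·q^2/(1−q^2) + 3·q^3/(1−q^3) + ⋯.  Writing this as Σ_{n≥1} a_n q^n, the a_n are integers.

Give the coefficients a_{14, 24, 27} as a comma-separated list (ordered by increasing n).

q^14  k|14↦f(k): 14:14 7:7 2:2 1:1  a_14=24
[q^24] f(1)=1,f(2)=2,f(3)=3,f(4)=4,f(6)=6,f(8)=8,f(12)=12,f(24)=24 ⇒ 60
[q^27] f(1)=1,f(3)=3,f(9)=9,f(27)=27 ⇒ 40

24, 60, 40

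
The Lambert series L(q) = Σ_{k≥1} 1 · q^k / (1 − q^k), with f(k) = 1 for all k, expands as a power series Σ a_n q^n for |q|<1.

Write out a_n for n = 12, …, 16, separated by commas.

d|12:{12,6,4,3,2,1}  Σf=1+1+1+1+1+1=6
d|13:{1,13}  Σf=1+1=2
q^14  k|14↦f(k): 14:1 7:1 2:1 1:1  a_14=4
[q^15] f(15)=1,f(5)=1,f(3)=1,f(1)=1 ⇒ 4
n=16: 16·1 8·2 4·4 2·8 1·16  f→[1+1+1+1+1]=5

6, 2, 4, 4, 5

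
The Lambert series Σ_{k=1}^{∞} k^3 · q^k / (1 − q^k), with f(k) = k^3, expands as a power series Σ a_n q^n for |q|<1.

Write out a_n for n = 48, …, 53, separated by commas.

131068, 117993, 141759, 137592, 160454, 148878

n=48: 1·48 2·24 3·16 4·12 6·8 8·6 12·4 16·3 24·2 48·1  f→[1+8+27+64+216+512+1728+4096+13824+110592]=131068
[q^49] f(49)=117649,f(7)=343,f(1)=1 ⇒ 117993
n=50: 50·1 25·2 10·5 5·10 2·25 1·50  f→[125000+15625+1000+125+8+1]=141759
[q^51] f(51)=132651,f(17)=4913,f(3)=27,f(1)=1 ⇒ 137592
n=52: 52·1 26·2 13·4 4·13 2·26 1·52  f→[140608+17576+2197+64+8+1]=160454
n=53: 1·53 53·1  f→[1+148877]=148878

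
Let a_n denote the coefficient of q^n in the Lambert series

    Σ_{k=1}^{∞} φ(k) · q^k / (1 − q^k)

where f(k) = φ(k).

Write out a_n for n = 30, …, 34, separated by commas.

n=30: 30·1 15·2 10·3 6·5 5·6 3·10 2·15 1·30  φ→[8+8+4+2+4+2+1+1]=30
d|31:{1,31}  Σφ=1+30=31
q^32  k|32↦φ(k): 1:1 2:1 4:2 8:4 16:8 32:16  a_32=32
d|33:{33,11,3,1}  Σφ=20+10+2+1=33
d|34:{1,2,17,34}  Σφ=1+1+16+16=34

30, 31, 32, 33, 34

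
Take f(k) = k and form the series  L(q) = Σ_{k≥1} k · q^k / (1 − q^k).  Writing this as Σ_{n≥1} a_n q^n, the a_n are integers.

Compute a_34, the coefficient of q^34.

n=34: 34·1 17·2 2·17 1·34  f→[34+17+2+1]=54

a_34 = 54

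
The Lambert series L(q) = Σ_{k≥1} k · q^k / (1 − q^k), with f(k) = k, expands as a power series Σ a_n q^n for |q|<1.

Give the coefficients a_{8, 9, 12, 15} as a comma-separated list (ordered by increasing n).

d|8:{1,2,4,8}  Σf=1+2+4+8=15
q^9  k|9↦f(k): 9:9 3:3 1:1  a_9=13
[q^12] f(1)=1,f(2)=2,f(3)=3,f(4)=4,f(6)=6,f(12)=12 ⇒ 28
q^15  k|15↦f(k): 1:1 3:3 5:5 15:15  a_15=24

15, 13, 28, 24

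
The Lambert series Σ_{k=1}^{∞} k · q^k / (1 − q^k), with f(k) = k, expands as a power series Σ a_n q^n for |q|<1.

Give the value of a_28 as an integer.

a_28 = 56

d|28:{28,14,7,4,2,1}  Σf=28+14+7+4+2+1=56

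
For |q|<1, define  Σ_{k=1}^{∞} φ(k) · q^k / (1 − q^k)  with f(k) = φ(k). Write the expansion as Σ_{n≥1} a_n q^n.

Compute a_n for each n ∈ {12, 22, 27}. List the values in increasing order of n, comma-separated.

n=12: 1·12 2·6 3·4 4·3 6·2 12·1  φ→[1+1+2+2+2+4]=12
q^22  k|22↦φ(k): 22:10 11:10 2:1 1:1  a_22=22
q^27  k|27↦φ(k): 27:18 9:6 3:2 1:1  a_27=27

12, 22, 27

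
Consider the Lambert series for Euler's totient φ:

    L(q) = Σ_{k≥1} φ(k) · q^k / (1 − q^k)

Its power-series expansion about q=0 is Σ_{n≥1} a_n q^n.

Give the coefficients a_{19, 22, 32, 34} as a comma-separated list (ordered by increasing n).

q^19  k|19↦φ(k): 19:18 1:1  a_19=19
q^22  k|22↦φ(k): 1:1 2:1 11:10 22:10  a_22=22
n=32: 1·32 2·16 4·8 8·4 16·2 32·1  φ→[1+1+2+4+8+16]=32
[q^34] φ(1)=1,φ(2)=1,φ(17)=16,φ(34)=16 ⇒ 34

19, 22, 32, 34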